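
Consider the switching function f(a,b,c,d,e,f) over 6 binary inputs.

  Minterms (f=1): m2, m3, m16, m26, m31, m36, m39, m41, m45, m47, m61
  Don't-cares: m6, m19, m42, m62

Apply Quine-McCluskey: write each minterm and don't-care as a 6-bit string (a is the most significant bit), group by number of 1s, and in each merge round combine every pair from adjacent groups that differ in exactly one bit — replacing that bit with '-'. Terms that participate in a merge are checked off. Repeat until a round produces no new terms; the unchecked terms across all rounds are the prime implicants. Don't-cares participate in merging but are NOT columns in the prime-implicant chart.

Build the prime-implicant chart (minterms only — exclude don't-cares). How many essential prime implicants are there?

size-2^0 implicants → 000010(✓)  000011(✓)  000110(✓)  010000  010011(✓)  011010  011111  100100  100111(✓)  101001(✓)  101010  101101(✓)  101111(✓)  111101(✓)  111110
size-2^1 implicants → 0-0011  000-10  00001-  1-1101  10-111  101-01  1011-1
Unchecked terms (primes): 0-0011, 000-10, 00001-, 010000, 011010, 011111, 1-1101, 10-111, 100100, 101-01, 101010, 1011-1, 111110
Minterm coverage:
  m2 ⊆ 000-10,00001-
  m3 ⊆ 0-0011,00001-
  m16 ⊆ 010000 [E]
  m26 ⊆ 011010 [E]
  m31 ⊆ 011111 [E]
  m36 ⊆ 100100 [E]
  m39 ⊆ 10-111 [E]
  m41 ⊆ 101-01 [E]
  m45 ⊆ 1-1101,101-01,1011-1
  m47 ⊆ 10-111,1011-1
  m61 ⊆ 1-1101 [E]
E = {010000, 011010, 011111, 1-1101, 10-111, 100100, 101-01}

7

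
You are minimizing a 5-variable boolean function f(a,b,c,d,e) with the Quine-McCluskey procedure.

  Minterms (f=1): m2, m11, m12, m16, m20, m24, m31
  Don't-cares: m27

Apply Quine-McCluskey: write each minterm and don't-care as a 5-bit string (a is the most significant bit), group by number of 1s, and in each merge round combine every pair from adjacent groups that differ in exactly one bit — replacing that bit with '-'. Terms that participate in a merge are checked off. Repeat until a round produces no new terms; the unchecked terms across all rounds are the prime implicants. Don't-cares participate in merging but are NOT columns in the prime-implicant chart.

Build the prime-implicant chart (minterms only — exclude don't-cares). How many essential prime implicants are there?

6

Round 0: 00010 01011✓ 01100 10000✓ 10100✓ 11000✓ 11011✓ 11111✓
Round 1: -1011 1-000 10-00 11-11
PIs = {-1011, 00010, 01100, 1-000, 10-00, 11-11}
Coverage chart:
  m2: 00010 ←essential
  m11: -1011 ←essential
  m12: 01100 ←essential
  m16: 1-000,10-00
  m20: 10-00 ←essential
  m24: 1-000 ←essential
  m31: 11-11 ←essential
Essential: -1011, 00010, 01100, 1-000, 10-00, 11-11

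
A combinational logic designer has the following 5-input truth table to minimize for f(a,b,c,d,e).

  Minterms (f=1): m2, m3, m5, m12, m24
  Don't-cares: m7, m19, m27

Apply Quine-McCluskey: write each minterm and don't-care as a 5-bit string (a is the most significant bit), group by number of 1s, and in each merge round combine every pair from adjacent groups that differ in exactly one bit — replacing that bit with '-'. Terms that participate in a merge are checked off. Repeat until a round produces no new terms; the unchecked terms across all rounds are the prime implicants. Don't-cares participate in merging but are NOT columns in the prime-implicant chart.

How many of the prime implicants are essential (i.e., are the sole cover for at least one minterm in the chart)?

4

Round 0: 00010✓ 00011✓ 00101✓ 00111✓ 01100 10011✓ 11000 11011✓
Round 1: -0011 00-11 0001- 001-1 1-011
PIs = {-0011, 00-11, 0001-, 001-1, 01100, 1-011, 11000}
Coverage chart:
  m2: 0001- ←essential
  m3: -0011,00-11,0001-
  m5: 001-1 ←essential
  m12: 01100 ←essential
  m24: 11000 ←essential
Essential: 0001-, 001-1, 01100, 11000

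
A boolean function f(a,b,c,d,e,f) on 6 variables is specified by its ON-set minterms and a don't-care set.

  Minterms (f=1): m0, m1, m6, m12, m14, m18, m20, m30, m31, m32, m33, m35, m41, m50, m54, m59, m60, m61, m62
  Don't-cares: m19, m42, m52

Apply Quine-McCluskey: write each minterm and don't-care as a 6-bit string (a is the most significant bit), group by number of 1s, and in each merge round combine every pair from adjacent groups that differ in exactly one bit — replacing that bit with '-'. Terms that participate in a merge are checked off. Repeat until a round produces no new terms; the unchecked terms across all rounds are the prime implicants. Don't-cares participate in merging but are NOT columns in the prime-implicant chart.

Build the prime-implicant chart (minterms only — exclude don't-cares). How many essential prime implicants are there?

Round 0: 000000✓ 000001✓ 000110✓ 001100✓ 001110✓ 010010✓ 010011✓ 010100✓ 011110✓ 011111✓ 100000✓ 100001✓ 100011✓ 101001✓ 101010 110010✓ 110100✓ 110110✓ 111011 111100✓ 111101✓ 111110✓
Round 1: -00000✓ -00001✓ -10010 -10100 -11110 0-1110 00-110 00000-✓ 0011-0 01001- 01111- 10-001 1000-1 10000-✓ 11-100✓ 11-110✓ 110-10 1101-0✓ 1111-0✓ 11110-
Round 2: -0000- 11-1-0
PIs = {-0000-, -10010, -10100, -11110, 0-1110, 00-110, 0011-0, 01001-, 01111-, 10-001, 1000-1, 101010, 11-1-0, 110-10, 111011, 11110-}
Coverage chart:
  m0: -0000- ←essential
  m1: -0000- ←essential
  m6: 00-110 ←essential
  m12: 0011-0 ←essential
  m14: 0-1110,00-110,0011-0
  m18: -10010,01001-
  m20: -10100 ←essential
  m30: -11110,0-1110,01111-
  m31: 01111- ←essential
  m32: -0000- ←essential
  m33: -0000-,10-001,1000-1
  m35: 1000-1 ←essential
  m41: 10-001 ←essential
  m50: -10010,110-10
  m54: 11-1-0,110-10
  m59: 111011 ←essential
  m60: 11-1-0,11110-
  m61: 11110- ←essential
  m62: -11110,11-1-0
Essential: -0000-, -10100, 00-110, 0011-0, 01111-, 10-001, 1000-1, 111011, 11110-

9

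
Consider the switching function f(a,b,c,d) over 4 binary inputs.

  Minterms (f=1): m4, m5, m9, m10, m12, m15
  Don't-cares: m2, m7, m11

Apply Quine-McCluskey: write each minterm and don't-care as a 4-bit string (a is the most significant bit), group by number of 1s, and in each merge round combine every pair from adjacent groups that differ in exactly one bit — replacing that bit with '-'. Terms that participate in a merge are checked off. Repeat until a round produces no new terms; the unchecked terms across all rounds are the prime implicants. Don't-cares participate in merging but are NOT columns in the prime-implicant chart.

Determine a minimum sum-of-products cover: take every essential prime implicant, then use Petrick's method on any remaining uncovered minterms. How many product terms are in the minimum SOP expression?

Round 0: 0010✓ 0100✓ 0101✓ 0111✓ 1001✓ 1010✓ 1011✓ 1100✓ 1111✓
Round 1: -010 -100 -111 01-1 010- 1-11 10-1 101-
PIs = {-010, -100, -111, 01-1, 010-, 1-11, 10-1, 101-}
Coverage chart:
  m4: -100,010-
  m5: 01-1,010-
  m9: 10-1 ←essential
  m10: -010,101-
  m12: -100 ←essential
  m15: -111,1-11
Essential: -100, 10-1
Petrick residual → -010, -111, 01-1
Min cover (5 terms): b'cd' + bc'd' + bcd + a'bd + ab'd

5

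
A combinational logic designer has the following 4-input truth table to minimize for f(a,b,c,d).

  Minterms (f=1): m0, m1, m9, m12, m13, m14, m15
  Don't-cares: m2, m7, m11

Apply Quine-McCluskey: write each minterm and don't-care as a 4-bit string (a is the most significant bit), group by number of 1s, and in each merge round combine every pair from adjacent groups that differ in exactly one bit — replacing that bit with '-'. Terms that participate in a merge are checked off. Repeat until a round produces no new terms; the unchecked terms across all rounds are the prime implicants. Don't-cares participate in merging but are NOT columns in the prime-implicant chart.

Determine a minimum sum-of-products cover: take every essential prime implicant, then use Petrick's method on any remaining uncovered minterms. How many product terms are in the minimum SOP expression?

Round 0: 0000✓ 0001✓ 0010✓ 0111✓ 1001✓ 1011✓ 1100✓ 1101✓ 1110✓ 1111✓
Round 1: -001 -111 00-0 000- 1-01✓ 1-11✓ 10-1✓ 11-0✓ 11-1✓ 110-✓ 111-✓
Round 2: 1--1 11--
PIs = {-001, -111, 00-0, 000-, 1--1, 11--}
Coverage chart:
  m0: 00-0,000-
  m1: -001,000-
  m9: -001,1--1
  m12: 11-- ←essential
  m13: 1--1,11--
  m14: 11-- ←essential
  m15: -111,1--1,11--
Essential: 11--
Petrick residual → -001, 00-0
Min cover (3 terms): b'c'd + a'b'd' + ab

3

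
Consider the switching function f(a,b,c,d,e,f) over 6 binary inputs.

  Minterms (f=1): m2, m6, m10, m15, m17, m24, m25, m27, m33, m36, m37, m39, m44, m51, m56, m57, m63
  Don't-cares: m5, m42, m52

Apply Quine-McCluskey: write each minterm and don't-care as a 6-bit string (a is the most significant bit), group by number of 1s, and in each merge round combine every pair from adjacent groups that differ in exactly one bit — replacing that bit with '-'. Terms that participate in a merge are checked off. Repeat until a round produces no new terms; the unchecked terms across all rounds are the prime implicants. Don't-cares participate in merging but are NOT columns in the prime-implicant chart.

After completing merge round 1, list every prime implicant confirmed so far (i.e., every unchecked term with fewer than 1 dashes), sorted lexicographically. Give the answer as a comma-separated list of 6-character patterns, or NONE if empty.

[col 0] 000010*, 000101*, 000110*, 001010*, 001111, 010001*, 011000*, 011001*, 011011*, 100001*, 100100*, 100101*, 100111*, 101010*, 101100*, 110011, 110100*, 111000*, 111001*, 111111
[col 1] -00101, -01010, -11000*, -11001*, 00-010, 000-10, 01-001, 0110-1, 01100-*, 1-0100, 10-100, 100-01, 1001-1, 10010-, 11100-*
[col 2] -1100-
Prime implicants: -00101, -01010, -1100-, 00-010, 000-10, 001111, 01-001, 0110-1, 1-0100, 10-100, 100-01, 1001-1, 10010-, 110011, 111111

001111, 110011, 111111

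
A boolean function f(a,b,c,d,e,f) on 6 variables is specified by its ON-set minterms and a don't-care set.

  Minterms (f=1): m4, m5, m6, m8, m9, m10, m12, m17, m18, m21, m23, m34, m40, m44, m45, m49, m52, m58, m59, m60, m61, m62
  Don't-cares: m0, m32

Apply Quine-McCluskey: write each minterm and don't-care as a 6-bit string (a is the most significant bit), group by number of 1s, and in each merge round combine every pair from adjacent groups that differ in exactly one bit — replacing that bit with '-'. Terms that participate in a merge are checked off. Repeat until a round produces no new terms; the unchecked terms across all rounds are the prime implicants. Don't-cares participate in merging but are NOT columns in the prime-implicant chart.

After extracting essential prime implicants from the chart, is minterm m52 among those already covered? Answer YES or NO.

Round 0: 000000✓ 000100✓ 000101✓ 000110✓ 001000✓ 001001✓ 001010✓ 001100✓ 010001✓ 010010 010101✓ 010111✓ 100000✓ 100010✓ 101000✓ 101100✓ 101101✓ 110001✓ 110100✓ 111010✓ 111011✓ 111100✓ 111101✓ 111110✓
Round 1: -00000✓ -01000✓ -01100✓ -10001 0-0101 00-000✓ 00-100✓ 000-00✓ 0001-0 00010- 001-00✓ 0010-0 00100- 010-01 0101-1 1-1100✓ 1-1101✓ 10-000✓ 1000-0 101-00✓ 10110-✓ 11-100 111-10 11101- 1111-0 11110-✓
Round 2: -0-000 -01-00 00--00 1-110-
PIs = {-0-000, -01-00, -10001, 0-0101, 00--00, 0001-0, 00010-, 0010-0, 00100-, 010-01, 010010, 0101-1, 1-110-, 1000-0, 11-100, 111-10, 11101-, 1111-0}
Coverage chart:
  m4: 00--00,0001-0,00010-
  m5: 0-0101,00010-
  m6: 0001-0 ←essential
  m8: -0-000,-01-00,00--00,0010-0,00100-
  m9: 00100- ←essential
  m10: 0010-0 ←essential
  m12: -01-00,00--00
  m17: -10001,010-01
  m18: 010010 ←essential
  m21: 0-0101,010-01,0101-1
  m23: 0101-1 ←essential
  m34: 1000-0 ←essential
  m40: -0-000,-01-00
  m44: -01-00,1-110-
  m45: 1-110- ←essential
  m49: -10001 ←essential
  m52: 11-100 ←essential
  m58: 111-10,11101-
  m59: 11101- ←essential
  m60: 1-110-,11-100,1111-0
  m61: 1-110- ←essential
  m62: 111-10,1111-0
Essential: -10001, 0001-0, 0010-0, 00100-, 010010, 0101-1, 1-110-, 1000-0, 11-100, 11101-

YES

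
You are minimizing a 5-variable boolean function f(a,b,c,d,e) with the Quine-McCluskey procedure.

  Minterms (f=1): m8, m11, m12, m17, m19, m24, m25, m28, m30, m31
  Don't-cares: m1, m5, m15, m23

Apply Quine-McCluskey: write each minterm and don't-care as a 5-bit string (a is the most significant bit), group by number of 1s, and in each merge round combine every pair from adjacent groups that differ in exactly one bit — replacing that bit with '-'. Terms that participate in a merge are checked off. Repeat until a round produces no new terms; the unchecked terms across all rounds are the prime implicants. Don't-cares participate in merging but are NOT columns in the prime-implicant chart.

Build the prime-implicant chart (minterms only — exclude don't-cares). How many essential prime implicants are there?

size-2^0 implicants → 00001(✓)  00101(✓)  01000(✓)  01011(✓)  01100(✓)  01111(✓)  10001(✓)  10011(✓)  10111(✓)  11000(✓)  11001(✓)  11100(✓)  11110(✓)  11111(✓)
size-2^1 implicants → -0001  -1000(✓)  -1100(✓)  -1111  00-01  01-00(✓)  01-11  1-001  1-111  10-11  100-1  11-00(✓)  1100-  111-0  1111-
size-2^2 implicants → -1-00
Unchecked terms (primes): -0001, -1-00, -1111, 00-01, 01-11, 1-001, 1-111, 10-11, 100-1, 1100-, 111-0, 1111-
Minterm coverage:
  m8 ⊆ -1-00 [E]
  m11 ⊆ 01-11 [E]
  m12 ⊆ -1-00 [E]
  m17 ⊆ -0001,1-001,100-1
  m19 ⊆ 10-11,100-1
  m24 ⊆ -1-00,1100-
  m25 ⊆ 1-001,1100-
  m28 ⊆ -1-00,111-0
  m30 ⊆ 111-0,1111-
  m31 ⊆ -1111,1-111,1111-
E = {-1-00, 01-11}

2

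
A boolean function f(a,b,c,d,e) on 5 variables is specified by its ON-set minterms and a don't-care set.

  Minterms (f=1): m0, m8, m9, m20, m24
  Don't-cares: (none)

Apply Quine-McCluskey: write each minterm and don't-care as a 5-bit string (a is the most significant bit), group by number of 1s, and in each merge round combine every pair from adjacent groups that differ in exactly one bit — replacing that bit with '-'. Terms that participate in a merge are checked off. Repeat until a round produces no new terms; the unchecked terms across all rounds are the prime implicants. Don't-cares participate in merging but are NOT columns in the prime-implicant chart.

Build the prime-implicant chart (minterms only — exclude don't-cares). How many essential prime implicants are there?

size-2^0 implicants → 00000(✓)  01000(✓)  01001(✓)  10100  11000(✓)
size-2^1 implicants → -1000  0-000  0100-
Unchecked terms (primes): -1000, 0-000, 0100-, 10100
Minterm coverage:
  m0 ⊆ 0-000 [E]
  m8 ⊆ -1000,0-000,0100-
  m9 ⊆ 0100- [E]
  m20 ⊆ 10100 [E]
  m24 ⊆ -1000 [E]
E = {-1000, 0-000, 0100-, 10100}

4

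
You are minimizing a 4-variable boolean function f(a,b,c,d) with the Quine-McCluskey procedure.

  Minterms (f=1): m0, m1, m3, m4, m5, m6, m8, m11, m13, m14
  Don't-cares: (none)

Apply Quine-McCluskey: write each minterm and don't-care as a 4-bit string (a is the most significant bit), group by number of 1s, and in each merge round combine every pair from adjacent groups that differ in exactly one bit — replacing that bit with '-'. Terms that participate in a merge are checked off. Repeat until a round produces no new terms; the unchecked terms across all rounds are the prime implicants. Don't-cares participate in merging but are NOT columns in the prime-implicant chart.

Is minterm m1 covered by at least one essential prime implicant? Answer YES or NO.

NO

[col 0] 0000*, 0001*, 0011*, 0100*, 0101*, 0110*, 1000*, 1011*, 1101*, 1110*
[col 1] -000, -011, -101, -110, 0-00*, 0-01*, 00-1, 000-*, 01-0, 010-*
[col 2] 0-0-
Prime implicants: -000, -011, -101, -110, 0-0-, 00-1, 01-0
PI chart (minterm → PIs covering it):
  0 | -000,0-0-
  1 | 0-0-,00-1
  3 | -011,00-1
  4 | 0-0-,01-0
  5 | -101,0-0-
  6 | -110,01-0
  8 | -000  (sole → essential)
  11 | -011  (sole → essential)
  13 | -101  (sole → essential)
  14 | -110  (sole → essential)
Essential prime implicants: -000, -011, -101, -110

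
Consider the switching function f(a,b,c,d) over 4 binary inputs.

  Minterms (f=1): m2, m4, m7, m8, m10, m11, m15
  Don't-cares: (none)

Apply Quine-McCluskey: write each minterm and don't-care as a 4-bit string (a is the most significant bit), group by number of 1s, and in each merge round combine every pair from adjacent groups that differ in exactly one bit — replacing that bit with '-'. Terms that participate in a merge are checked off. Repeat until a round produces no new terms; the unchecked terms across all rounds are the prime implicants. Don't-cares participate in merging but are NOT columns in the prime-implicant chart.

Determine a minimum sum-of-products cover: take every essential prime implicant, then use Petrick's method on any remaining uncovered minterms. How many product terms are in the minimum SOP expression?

size-2^0 implicants → 0010(✓)  0100  0111(✓)  1000(✓)  1010(✓)  1011(✓)  1111(✓)
size-2^1 implicants → -010  -111  1-11  10-0  101-
Unchecked terms (primes): -010, -111, 0100, 1-11, 10-0, 101-
Minterm coverage:
  m2 ⊆ -010 [E]
  m4 ⊆ 0100 [E]
  m7 ⊆ -111 [E]
  m8 ⊆ 10-0 [E]
  m10 ⊆ -010,10-0,101-
  m11 ⊆ 1-11,101-
  m15 ⊆ -111,1-11
E = {-010, -111, 0100, 10-0}
Petrick residual → 1-11
Cover = b'cd' + bcd + a'bc'd' + acd + ab'd'  |cover|=5

5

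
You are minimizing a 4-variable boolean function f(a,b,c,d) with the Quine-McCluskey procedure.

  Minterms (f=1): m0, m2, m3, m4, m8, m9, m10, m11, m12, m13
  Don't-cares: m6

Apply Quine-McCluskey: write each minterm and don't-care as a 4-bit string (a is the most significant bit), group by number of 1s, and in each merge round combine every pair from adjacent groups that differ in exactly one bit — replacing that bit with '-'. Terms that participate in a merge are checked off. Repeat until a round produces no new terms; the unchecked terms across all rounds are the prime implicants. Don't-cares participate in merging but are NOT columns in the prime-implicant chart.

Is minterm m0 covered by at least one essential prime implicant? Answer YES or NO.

NO

[col 0] 0000*, 0010*, 0011*, 0100*, 0110*, 1000*, 1001*, 1010*, 1011*, 1100*, 1101*
[col 1] -000*, -010*, -011*, -100*, 0-00*, 0-10*, 00-0*, 001-*, 01-0*, 1-00*, 1-01*, 10-0*, 10-1*, 100-*, 101-*, 110-*
[col 2] --00, -0-0, -01-, 0--0, 1-0-, 10--
Prime implicants: --00, -0-0, -01-, 0--0, 1-0-, 10--
PI chart (minterm → PIs covering it):
  0 | --00,-0-0,0--0
  2 | -0-0,-01-,0--0
  3 | -01-  (sole → essential)
  4 | --00,0--0
  8 | --00,-0-0,1-0-,10--
  9 | 1-0-,10--
  10 | -0-0,-01-,10--
  11 | -01-,10--
  12 | --00,1-0-
  13 | 1-0-  (sole → essential)
Essential prime implicants: -01-, 1-0-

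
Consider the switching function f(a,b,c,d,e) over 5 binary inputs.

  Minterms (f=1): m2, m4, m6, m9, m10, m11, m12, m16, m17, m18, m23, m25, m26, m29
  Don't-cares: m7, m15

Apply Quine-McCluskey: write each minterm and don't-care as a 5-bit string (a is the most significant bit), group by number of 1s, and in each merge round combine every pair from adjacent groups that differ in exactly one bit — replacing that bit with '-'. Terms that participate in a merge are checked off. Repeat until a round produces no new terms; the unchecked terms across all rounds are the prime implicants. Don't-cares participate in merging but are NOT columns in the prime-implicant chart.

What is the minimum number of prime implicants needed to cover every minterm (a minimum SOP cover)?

7

size-2^0 implicants → 00010(✓)  00100(✓)  00110(✓)  00111(✓)  01001(✓)  01010(✓)  01011(✓)  01100(✓)  01111(✓)  10000(✓)  10001(✓)  10010(✓)  10111(✓)  11001(✓)  11010(✓)  11101(✓)
size-2^1 implicants → -0010(✓)  -0111  -1001  -1010(✓)  0-010(✓)  0-100  0-111  00-10  001-0  0011-  01-11  010-1  0101-  1-001  1-010(✓)  100-0  1000-  11-01
size-2^2 implicants → --010
Unchecked terms (primes): --010, -0111, -1001, 0-100, 0-111, 00-10, 001-0, 0011-, 01-11, 010-1, 0101-, 1-001, 100-0, 1000-, 11-01
Minterm coverage:
  m2 ⊆ --010,00-10
  m4 ⊆ 0-100,001-0
  m6 ⊆ 00-10,001-0,0011-
  m9 ⊆ -1001,010-1
  m10 ⊆ --010,0101-
  m11 ⊆ 01-11,010-1,0101-
  m12 ⊆ 0-100 [E]
  m16 ⊆ 100-0,1000-
  m17 ⊆ 1-001,1000-
  m18 ⊆ --010,100-0
  m23 ⊆ -0111 [E]
  m25 ⊆ -1001,1-001,11-01
  m26 ⊆ --010 [E]
  m29 ⊆ 11-01 [E]
E = {--010, -0111, 0-100, 11-01}
Petrick residual → 00-10, 010-1, 1000-
Cover = c'de' + b'cde + a'cd'e' + a'b'de' + a'bc'e + ab'c'd' + abd'e  |cover|=7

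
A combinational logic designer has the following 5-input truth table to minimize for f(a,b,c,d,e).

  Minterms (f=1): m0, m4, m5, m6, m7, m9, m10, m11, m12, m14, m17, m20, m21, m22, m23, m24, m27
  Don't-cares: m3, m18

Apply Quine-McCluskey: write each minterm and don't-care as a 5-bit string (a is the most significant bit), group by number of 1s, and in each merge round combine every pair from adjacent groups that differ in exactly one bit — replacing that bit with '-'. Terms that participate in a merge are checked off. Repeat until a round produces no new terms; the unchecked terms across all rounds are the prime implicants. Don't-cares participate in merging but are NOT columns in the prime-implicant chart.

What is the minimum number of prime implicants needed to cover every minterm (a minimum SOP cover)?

size-2^0 implicants → 00000(✓)  00011(✓)  00100(✓)  00101(✓)  00110(✓)  00111(✓)  01001(✓)  01010(✓)  01011(✓)  01100(✓)  01110(✓)  10001(✓)  10010(✓)  10100(✓)  10101(✓)  10110(✓)  10111(✓)  11000  11011(✓)
size-2^1 implicants → -0100(✓)  -0101(✓)  -0110(✓)  -0111(✓)  -1011  0-011  0-100(✓)  0-110(✓)  00-00  00-11  001-0(✓)  001-1(✓)  0010-(✓)  0011-(✓)  01-10  010-1  0101-  011-0(✓)  10-01  10-10  101-0(✓)  101-1(✓)  1010-(✓)  1011-(✓)
size-2^2 implicants → -01-0(✓)  -01-1(✓)  -010-(✓)  -011-(✓)  0-1-0  001--(✓)  101--(✓)
size-2^3 implicants → -01--
Unchecked terms (primes): -01--, -1011, 0-011, 0-1-0, 00-00, 00-11, 01-10, 010-1, 0101-, 10-01, 10-10, 11000
Minterm coverage:
  m0 ⊆ 00-00 [E]
  m4 ⊆ -01--,0-1-0,00-00
  m5 ⊆ -01-- [E]
  m6 ⊆ -01--,0-1-0
  m7 ⊆ -01--,00-11
  m9 ⊆ 010-1 [E]
  m10 ⊆ 01-10,0101-
  m11 ⊆ -1011,0-011,010-1,0101-
  m12 ⊆ 0-1-0 [E]
  m14 ⊆ 0-1-0,01-10
  m17 ⊆ 10-01 [E]
  m20 ⊆ -01-- [E]
  m21 ⊆ -01--,10-01
  m22 ⊆ -01--,10-10
  m23 ⊆ -01-- [E]
  m24 ⊆ 11000 [E]
  m27 ⊆ -1011 [E]
E = {-01--, -1011, 0-1-0, 00-00, 010-1, 10-01, 11000}
Petrick residual → 01-10
Cover = b'c + bc'de + a'ce' + a'b'd'e' + a'bde' + a'bc'e + ab'd'e + abc'd'e'  |cover|=8

8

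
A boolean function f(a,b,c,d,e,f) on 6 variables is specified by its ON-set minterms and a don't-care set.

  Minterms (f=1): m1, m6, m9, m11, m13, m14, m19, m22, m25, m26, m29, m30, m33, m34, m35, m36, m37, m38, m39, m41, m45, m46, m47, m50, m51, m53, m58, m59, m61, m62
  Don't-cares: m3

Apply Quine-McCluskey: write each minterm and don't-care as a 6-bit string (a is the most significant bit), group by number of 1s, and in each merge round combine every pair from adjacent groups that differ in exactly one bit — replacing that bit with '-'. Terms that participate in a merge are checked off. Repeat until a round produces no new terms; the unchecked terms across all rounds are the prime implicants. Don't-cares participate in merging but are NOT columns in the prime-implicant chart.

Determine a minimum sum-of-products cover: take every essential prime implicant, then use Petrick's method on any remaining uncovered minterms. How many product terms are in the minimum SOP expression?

[col 0] 000001*, 000011*, 000110*, 001001*, 001011*, 001101*, 001110*, 010011*, 010110*, 011001*, 011010*, 011101*, 011110*, 100001*, 100010*, 100011*, 100100*, 100101*, 100110*, 100111*, 101001*, 101101*, 101110*, 101111*, 110010*, 110011*, 110101*, 111010*, 111011*, 111101*, 111110*
[col 1] -00001*, -00011*, -00110*, -01001*, -01101*, -01110*, -10011*, -11010*, -11101*, -11110*, 0-0011*, 0-0110*, 0-1001*, 0-1101*, 0-1110*, 00-001*, 00-011*, 00-110*, 0000-1*, 001-01*, 0010-1*, 01-110*, 011-01*, 011-10*, 1-0010*, 1-0011*, 1-0101*, 1-1101*, 1-1110*, 10-001*, 10-101*, 10-110*, 10-111*, 100-01*, 100-10*, 100-11*, 1000-1*, 10001-*, 1001-0*, 1001-1*, 10010-*, 10011-*, 101-01*, 1011-1*, 10111-*, 11-010*, 11-011*, 11-101*, 11001-*, 111-10*, 11101-*
[col 2] --0011, --1101, --1110, -0-001, -0-110, -000-1, -01-01, -11-10, 0--110, 0-1-01, 00-0-1, 1--101, 1-001-, 10--01, 10-1-1, 10-11-, 100--1, 100-1-, 1001--, 11-01-
Prime implicants: --0011, --1101, --1110, -0-001, -0-110, -000-1, -01-01, -11-10, 0--110, 0-1-01, 00-0-1, 1--101, 1-001-, 10--01, 10-1-1, 10-11-, 100--1, 100-1-, 1001--, 11-01-
PI chart (minterm → PIs covering it):
  1 | -0-001,-000-1,00-0-1
  6 | -0-110,0--110
  9 | -0-001,-01-01,0-1-01,00-0-1
  11 | 00-0-1  (sole → essential)
  13 | --1101,-01-01,0-1-01
  14 | --1110,-0-110,0--110
  19 | --0011  (sole → essential)
  22 | 0--110  (sole → essential)
  25 | 0-1-01  (sole → essential)
  26 | -11-10  (sole → essential)
  29 | --1101,0-1-01
  30 | --1110,-11-10,0--110
  33 | -0-001,-000-1,10--01,100--1
  34 | 1-001-,100-1-
  35 | --0011,-000-1,1-001-,100--1,100-1-
  36 | 1001--  (sole → essential)
  37 | 1--101,10--01,10-1-1,100--1,1001--
  38 | -0-110,10-11-,100-1-,1001--
  39 | 10-1-1,10-11-,100--1,100-1-,1001--
  41 | -0-001,-01-01,10--01
  45 | --1101,-01-01,1--101,10--01,10-1-1
  46 | --1110,-0-110,10-11-
  47 | 10-1-1,10-11-
  50 | 1-001-,11-01-
  51 | --0011,1-001-,11-01-
  53 | 1--101  (sole → essential)
  58 | -11-10,11-01-
  59 | 11-01-  (sole → essential)
  61 | --1101,1--101
  62 | --1110,-11-10
Essential prime implicants: --0011, -11-10, 0--110, 0-1-01, 00-0-1, 1--101, 1001--, 11-01-
Petrick residual → -0-001, 1-001-, 10-11-
Minimum SOP uses 11 PIs: c'd'ef + b'd'e'f + bcef' + a'def' + a'ce'f + a'b'd'f + ade'f + ac'd'e + ab'de + ab'c'd + abd'e

11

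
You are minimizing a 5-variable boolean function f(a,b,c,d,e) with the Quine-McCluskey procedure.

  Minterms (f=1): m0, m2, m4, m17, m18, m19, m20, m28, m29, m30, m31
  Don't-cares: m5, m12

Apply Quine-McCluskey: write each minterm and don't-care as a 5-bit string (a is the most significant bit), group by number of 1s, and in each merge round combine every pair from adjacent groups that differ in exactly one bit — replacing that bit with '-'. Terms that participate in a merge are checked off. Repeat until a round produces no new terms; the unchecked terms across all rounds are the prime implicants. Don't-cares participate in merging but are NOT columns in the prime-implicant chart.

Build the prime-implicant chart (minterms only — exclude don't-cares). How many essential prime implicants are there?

3

[col 0] 00000*, 00010*, 00100*, 00101*, 01100*, 10001*, 10010*, 10011*, 10100*, 11100*, 11101*, 11110*, 11111*
[col 1] -0010, -0100*, -1100*, 0-100*, 00-00, 000-0, 0010-, 1-100*, 100-1, 1001-, 111-0*, 111-1*, 1110-*, 1111-*
[col 2] --100, 111--
Prime implicants: --100, -0010, 00-00, 000-0, 0010-, 100-1, 1001-, 111--
PI chart (minterm → PIs covering it):
  0 | 00-00,000-0
  2 | -0010,000-0
  4 | --100,00-00,0010-
  17 | 100-1  (sole → essential)
  18 | -0010,1001-
  19 | 100-1,1001-
  20 | --100  (sole → essential)
  28 | --100,111--
  29 | 111--  (sole → essential)
  30 | 111--  (sole → essential)
  31 | 111--  (sole → essential)
Essential prime implicants: --100, 100-1, 111--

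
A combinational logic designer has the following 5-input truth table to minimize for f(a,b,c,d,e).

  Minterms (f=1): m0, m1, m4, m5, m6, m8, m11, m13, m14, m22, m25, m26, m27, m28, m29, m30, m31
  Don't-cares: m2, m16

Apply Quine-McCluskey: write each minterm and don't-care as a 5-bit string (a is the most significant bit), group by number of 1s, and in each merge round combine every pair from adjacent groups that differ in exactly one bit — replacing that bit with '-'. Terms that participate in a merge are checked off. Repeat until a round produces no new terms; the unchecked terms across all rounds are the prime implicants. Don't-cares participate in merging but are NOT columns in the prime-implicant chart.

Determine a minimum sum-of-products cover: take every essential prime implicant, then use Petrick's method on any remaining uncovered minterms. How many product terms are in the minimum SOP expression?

8

[col 0] 00000*, 00001*, 00010*, 00100*, 00101*, 00110*, 01000*, 01011*, 01101*, 01110*, 10000*, 10110*, 11001*, 11010*, 11011*, 11100*, 11101*, 11110*, 11111*
[col 1] -0000, -0110*, -1011, -1101, -1110*, 0-000, 0-101, 0-110*, 00-00*, 00-01*, 00-10*, 000-0*, 0000-*, 001-0*, 0010-*, 1-110*, 11-01*, 11-10*, 11-11*, 110-1*, 1101-*, 111-0*, 111-1*, 1110-*, 1111-*
[col 2] --110, 00--0, 00-0-, 11--1, 11-1-, 111--
Prime implicants: --110, -0000, -1011, -1101, 0-000, 0-101, 00--0, 00-0-, 11--1, 11-1-, 111--
PI chart (minterm → PIs covering it):
  0 | -0000,0-000,00--0,00-0-
  1 | 00-0-  (sole → essential)
  4 | 00--0,00-0-
  5 | 0-101,00-0-
  6 | --110,00--0
  8 | 0-000  (sole → essential)
  11 | -1011  (sole → essential)
  13 | -1101,0-101
  14 | --110  (sole → essential)
  22 | --110  (sole → essential)
  25 | 11--1  (sole → essential)
  26 | 11-1-  (sole → essential)
  27 | -1011,11--1,11-1-
  28 | 111--  (sole → essential)
  29 | -1101,11--1,111--
  30 | --110,11-1-,111--
  31 | 11--1,11-1-,111--
Essential prime implicants: --110, -1011, 0-000, 00-0-, 11--1, 11-1-, 111--
Petrick residual → -1101
Minimum SOP uses 8 PIs: cde' + bc'de + bcd'e + a'c'd'e' + a'b'd' + abe + abd + abc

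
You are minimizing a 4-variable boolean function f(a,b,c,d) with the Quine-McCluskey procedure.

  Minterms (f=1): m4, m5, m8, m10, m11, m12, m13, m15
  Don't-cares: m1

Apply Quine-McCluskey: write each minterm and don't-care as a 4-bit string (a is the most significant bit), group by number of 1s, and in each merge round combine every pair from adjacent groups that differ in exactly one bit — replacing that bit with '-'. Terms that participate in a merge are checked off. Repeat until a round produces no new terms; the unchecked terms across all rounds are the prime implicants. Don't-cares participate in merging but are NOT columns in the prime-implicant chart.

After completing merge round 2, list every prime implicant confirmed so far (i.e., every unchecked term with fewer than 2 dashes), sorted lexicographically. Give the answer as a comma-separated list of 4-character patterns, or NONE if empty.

[col 0] 0001*, 0100*, 0101*, 1000*, 1010*, 1011*, 1100*, 1101*, 1111*
[col 1] -100*, -101*, 0-01, 010-*, 1-00, 1-11, 10-0, 101-, 11-1, 110-*
[col 2] -10-
Prime implicants: -10-, 0-01, 1-00, 1-11, 10-0, 101-, 11-1

0-01, 1-00, 1-11, 10-0, 101-, 11-1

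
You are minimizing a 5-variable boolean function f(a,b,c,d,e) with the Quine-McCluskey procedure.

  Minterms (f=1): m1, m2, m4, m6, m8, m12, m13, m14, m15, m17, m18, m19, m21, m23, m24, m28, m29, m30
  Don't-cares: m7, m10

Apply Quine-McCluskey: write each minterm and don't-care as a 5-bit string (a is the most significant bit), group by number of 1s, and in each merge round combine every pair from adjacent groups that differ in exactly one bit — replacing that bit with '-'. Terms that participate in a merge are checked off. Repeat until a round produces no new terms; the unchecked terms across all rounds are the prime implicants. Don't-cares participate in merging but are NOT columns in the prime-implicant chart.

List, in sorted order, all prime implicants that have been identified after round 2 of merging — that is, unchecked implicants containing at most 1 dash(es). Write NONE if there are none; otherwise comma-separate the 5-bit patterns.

[col 0] 00001*, 00010*, 00100*, 00110*, 00111*, 01000*, 01010*, 01100*, 01101*, 01110*, 01111*, 10001*, 10010*, 10011*, 10101*, 10111*, 11000*, 11100*, 11101*, 11110*
[col 1] -0001, -0010, -0111, -1000*, -1100*, -1101*, -1110*, 0-010*, 0-100*, 0-110*, 0-111*, 00-10*, 001-0*, 0011-*, 01-00*, 01-10*, 010-0*, 011-0*, 011-1*, 0110-*, 0111-*, 1-101, 10-01*, 10-11*, 100-1*, 1001-, 101-1*, 11-00*, 111-0*, 1110-*
[col 2] -1-00, -11-0, -110-, 0--10, 0-1-0, 0-11-, 01--0, 011--, 10--1
Prime implicants: -0001, -0010, -0111, -1-00, -11-0, -110-, 0--10, 0-1-0, 0-11-, 01--0, 011--, 1-101, 10--1, 1001-

-0001, -0010, -0111, 1-101, 1001-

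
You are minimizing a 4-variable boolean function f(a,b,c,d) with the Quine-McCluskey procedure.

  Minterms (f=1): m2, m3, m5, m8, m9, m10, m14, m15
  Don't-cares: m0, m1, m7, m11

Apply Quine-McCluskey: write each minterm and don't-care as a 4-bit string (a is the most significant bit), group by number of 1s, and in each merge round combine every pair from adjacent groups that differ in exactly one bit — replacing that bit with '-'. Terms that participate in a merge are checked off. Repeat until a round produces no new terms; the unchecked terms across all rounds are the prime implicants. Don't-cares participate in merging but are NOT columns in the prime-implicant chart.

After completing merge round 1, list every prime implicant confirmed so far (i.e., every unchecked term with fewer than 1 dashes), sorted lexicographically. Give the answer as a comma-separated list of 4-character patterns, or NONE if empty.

NONE

[col 0] 0000*, 0001*, 0010*, 0011*, 0101*, 0111*, 1000*, 1001*, 1010*, 1011*, 1110*, 1111*
[col 1] -000*, -001*, -010*, -011*, -111*, 0-01*, 0-11*, 00-0*, 00-1*, 000-*, 001-*, 01-1*, 1-10*, 1-11*, 10-0*, 10-1*, 100-*, 101-*, 111-*
[col 2] --11, -0-0*, -0-1*, -00-*, -01-*, 0--1, 00--*, 1-1-, 10--*
[col 3] -0--
Prime implicants: --11, -0--, 0--1, 1-1-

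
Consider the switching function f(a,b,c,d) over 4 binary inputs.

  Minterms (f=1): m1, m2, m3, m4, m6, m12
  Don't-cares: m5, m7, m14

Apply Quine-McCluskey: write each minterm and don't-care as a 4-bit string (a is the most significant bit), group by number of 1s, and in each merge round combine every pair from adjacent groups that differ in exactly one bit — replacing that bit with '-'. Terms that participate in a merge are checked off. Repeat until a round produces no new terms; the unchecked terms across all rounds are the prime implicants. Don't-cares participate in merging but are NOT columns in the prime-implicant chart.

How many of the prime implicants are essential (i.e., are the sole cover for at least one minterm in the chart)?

3

[col 0] 0001*, 0010*, 0011*, 0100*, 0101*, 0110*, 0111*, 1100*, 1110*
[col 1] -100*, -110*, 0-01*, 0-10*, 0-11*, 00-1*, 001-*, 01-0*, 01-1*, 010-*, 011-*, 11-0*
[col 2] -1-0, 0--1, 0-1-, 01--
Prime implicants: -1-0, 0--1, 0-1-, 01--
PI chart (minterm → PIs covering it):
  1 | 0--1  (sole → essential)
  2 | 0-1-  (sole → essential)
  3 | 0--1,0-1-
  4 | -1-0,01--
  6 | -1-0,0-1-,01--
  12 | -1-0  (sole → essential)
Essential prime implicants: -1-0, 0--1, 0-1-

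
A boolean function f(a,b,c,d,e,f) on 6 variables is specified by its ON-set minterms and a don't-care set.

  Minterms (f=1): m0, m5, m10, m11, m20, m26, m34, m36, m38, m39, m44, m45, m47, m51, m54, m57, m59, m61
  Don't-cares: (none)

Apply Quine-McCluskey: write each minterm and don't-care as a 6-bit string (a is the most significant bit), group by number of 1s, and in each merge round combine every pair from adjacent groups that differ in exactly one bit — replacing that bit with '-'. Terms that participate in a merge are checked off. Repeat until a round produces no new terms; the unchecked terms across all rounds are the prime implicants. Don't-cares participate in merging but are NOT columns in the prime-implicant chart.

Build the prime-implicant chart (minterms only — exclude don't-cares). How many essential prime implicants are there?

[col 0] 000000, 000101, 001010*, 001011*, 010100, 011010*, 100010*, 100100*, 100110*, 100111*, 101100*, 101101*, 101111*, 110011*, 110110*, 111001*, 111011*, 111101*
[col 1] 0-1010, 00101-, 1-0110, 1-1101, 10-100, 10-111, 100-10, 1001-0, 10011-, 1011-1, 10110-, 11-011, 111-01, 1110-1
Prime implicants: 0-1010, 000000, 000101, 00101-, 010100, 1-0110, 1-1101, 10-100, 10-111, 100-10, 1001-0, 10011-, 1011-1, 10110-, 11-011, 111-01, 1110-1
PI chart (minterm → PIs covering it):
  0 | 000000  (sole → essential)
  5 | 000101  (sole → essential)
  10 | 0-1010,00101-
  11 | 00101-  (sole → essential)
  20 | 010100  (sole → essential)
  26 | 0-1010  (sole → essential)
  34 | 100-10  (sole → essential)
  36 | 10-100,1001-0
  38 | 1-0110,100-10,1001-0,10011-
  39 | 10-111,10011-
  44 | 10-100,10110-
  45 | 1-1101,1011-1,10110-
  47 | 10-111,1011-1
  51 | 11-011  (sole → essential)
  54 | 1-0110  (sole → essential)
  57 | 111-01,1110-1
  59 | 11-011,1110-1
  61 | 1-1101,111-01
Essential prime implicants: 0-1010, 000000, 000101, 00101-, 010100, 1-0110, 100-10, 11-011

8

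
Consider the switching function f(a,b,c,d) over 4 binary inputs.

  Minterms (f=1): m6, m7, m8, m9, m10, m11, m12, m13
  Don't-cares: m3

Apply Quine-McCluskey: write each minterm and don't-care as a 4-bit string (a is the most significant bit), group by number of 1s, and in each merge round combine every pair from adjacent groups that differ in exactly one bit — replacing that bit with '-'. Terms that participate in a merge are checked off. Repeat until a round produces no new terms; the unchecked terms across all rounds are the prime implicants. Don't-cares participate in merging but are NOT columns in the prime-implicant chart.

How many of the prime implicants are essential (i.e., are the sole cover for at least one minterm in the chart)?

3

Round 0: 0011✓ 0110✓ 0111✓ 1000✓ 1001✓ 1010✓ 1011✓ 1100✓ 1101✓
Round 1: -011 0-11 011- 1-00✓ 1-01✓ 10-0✓ 10-1✓ 100-✓ 101-✓ 110-✓
Round 2: 1-0- 10--
PIs = {-011, 0-11, 011-, 1-0-, 10--}
Coverage chart:
  m6: 011- ←essential
  m7: 0-11,011-
  m8: 1-0-,10--
  m9: 1-0-,10--
  m10: 10-- ←essential
  m11: -011,10--
  m12: 1-0- ←essential
  m13: 1-0- ←essential
Essential: 011-, 1-0-, 10--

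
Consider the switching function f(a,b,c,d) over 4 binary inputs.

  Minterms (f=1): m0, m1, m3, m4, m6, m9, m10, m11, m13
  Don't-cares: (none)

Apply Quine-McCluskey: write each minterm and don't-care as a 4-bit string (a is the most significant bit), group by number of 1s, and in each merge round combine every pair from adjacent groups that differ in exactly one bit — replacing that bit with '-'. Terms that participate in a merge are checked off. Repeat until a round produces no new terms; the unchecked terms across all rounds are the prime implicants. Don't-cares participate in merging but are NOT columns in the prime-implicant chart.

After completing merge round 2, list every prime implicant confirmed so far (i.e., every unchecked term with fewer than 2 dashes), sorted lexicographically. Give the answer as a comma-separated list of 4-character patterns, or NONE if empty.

Round 0: 0000✓ 0001✓ 0011✓ 0100✓ 0110✓ 1001✓ 1010✓ 1011✓ 1101✓
Round 1: -001✓ -011✓ 0-00 00-1✓ 000- 01-0 1-01 10-1✓ 101-
Round 2: -0-1
PIs = {-0-1, 0-00, 000-, 01-0, 1-01, 101-}

0-00, 000-, 01-0, 1-01, 101-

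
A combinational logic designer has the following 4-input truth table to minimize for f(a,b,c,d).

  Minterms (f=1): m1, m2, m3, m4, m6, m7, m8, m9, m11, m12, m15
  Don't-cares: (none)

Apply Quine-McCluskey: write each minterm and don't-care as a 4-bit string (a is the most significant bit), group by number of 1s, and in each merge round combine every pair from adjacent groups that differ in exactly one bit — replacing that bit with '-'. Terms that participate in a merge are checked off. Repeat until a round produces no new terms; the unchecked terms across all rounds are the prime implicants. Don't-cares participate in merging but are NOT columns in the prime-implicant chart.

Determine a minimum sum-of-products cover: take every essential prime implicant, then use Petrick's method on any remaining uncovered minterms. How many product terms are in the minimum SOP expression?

5

size-2^0 implicants → 0001(✓)  0010(✓)  0011(✓)  0100(✓)  0110(✓)  0111(✓)  1000(✓)  1001(✓)  1011(✓)  1100(✓)  1111(✓)
size-2^1 implicants → -001(✓)  -011(✓)  -100  -111(✓)  0-10(✓)  0-11(✓)  00-1(✓)  001-(✓)  01-0  011-(✓)  1-00  1-11(✓)  10-1(✓)  100-
size-2^2 implicants → --11  -0-1  0-1-
Unchecked terms (primes): --11, -0-1, -100, 0-1-, 01-0, 1-00, 100-
Minterm coverage:
  m1 ⊆ -0-1 [E]
  m2 ⊆ 0-1- [E]
  m3 ⊆ --11,-0-1,0-1-
  m4 ⊆ -100,01-0
  m6 ⊆ 0-1-,01-0
  m7 ⊆ --11,0-1-
  m8 ⊆ 1-00,100-
  m9 ⊆ -0-1,100-
  m11 ⊆ --11,-0-1
  m12 ⊆ -100,1-00
  m15 ⊆ --11 [E]
E = {--11, -0-1, 0-1-}
Petrick residual → -100, 1-00
Cover = cd + b'd + bc'd' + a'c + ac'd'  |cover|=5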